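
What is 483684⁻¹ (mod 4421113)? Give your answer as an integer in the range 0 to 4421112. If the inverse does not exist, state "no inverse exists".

Extended Euclidean algorithm:
4421113 = 9*483684 + 67957
483684 = 7*67957 + 7985
67957 = 8*7985 + 4077
7985 = 1*4077 + 3908
4077 = 1*3908 + 169
3908 = 23*169 + 21
169 = 8*21 + 1
21 = 21*1 + 0
gcd = 1, so the inverse exists. Back-substitute:
1 = 169 − 8·21
1 = −8·3908 + 185·169
1 = 185·4077 − 193·3908
1 = −193·7985 + 378·4077
1 = 378·67957 − 3217·7985
1 = −3217·483684 + 22897·67957
1 = 22897·4421113 − 209290·483684
So 483684·(-209290) ≡ 1 (mod 4421113), and -209290 ≡ 4211823 (mod 4421113).

4211823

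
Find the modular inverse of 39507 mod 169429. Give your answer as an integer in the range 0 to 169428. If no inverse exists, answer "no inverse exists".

no inverse exists

Euclidean algorithm on 169429, 39507:
169429 = 4·39507 + 11401
39507 = 3·11401 + 5304
11401 = 2·5304 + 793
5304 = 6·793 + 546
793 = 1·546 + 247
546 = 2·247 + 52
247 = 4·52 + 39
52 = 1·39 + 13
39 = 3·13 + 0
The gcd is 13, not 1, hence no inverse exists.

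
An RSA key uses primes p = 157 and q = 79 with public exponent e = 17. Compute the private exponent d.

9305

φ(n) = (p−1)(q−1) = 156·78 = 12168.
Need d with 17·d ≡ 1 (mod 12168). Apply the extended Euclidean algorithm:
12168 = 715·17 + 13
17 = 1·13 + 4
13 = 3·4 + 1
4 = 4·1 + 0
Back-substitute:
1 = 13 − 3·4
1 = −3·17 + 4·13
1 = 4·12168 − 2863·17
So 17·(-2863) ≡ 1 (mod 12168), hence d ≡ -2863 ≡ 9305 (mod 12168).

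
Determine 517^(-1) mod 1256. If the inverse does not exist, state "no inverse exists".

413

Apply the Euclidean algorithm to 1256 and 517:
1256 = 2·517 + 222
517 = 2·222 + 73
222 = 3·73 + 3
73 = 24·3 + 1
3 = 3·1 + 0
Since gcd(517, 1256) = 1, back-substitute to write 1 as a combination:
1 = 73 − 24·3
1 = −24·222 + 73·73
1 = 73·517 − 170·222
1 = −170·1256 + 413·517
So 517·413 ≡ 1 (mod 1256).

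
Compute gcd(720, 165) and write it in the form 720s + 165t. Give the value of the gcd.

15

Apply Euclid's algorithm to 720 and 165:
720 = 4×165 + 60
165 = 2×60 + 45
60 = 1×45 + 15
45 = 3×15 + 0
gcd(720, 165) = 15.
Back-substituting:
15 = 60 − 45
15 = −165 + 3·60
15 = 3·720 − 13·165
So 15 = (3)·720 + (-13)·165.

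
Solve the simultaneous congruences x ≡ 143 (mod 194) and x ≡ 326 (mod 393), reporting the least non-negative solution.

Write x = 143 + 194·k. Then 194·k ≡ 326 − 143 ≡ 183 (mod 393).
Need 194⁻¹ mod 393. Extended Euclid on (393, 194):
393 = 2×194 + 5
194 = 38×5 + 4
5 = 1×4 + 1
4 = 4×1 + 0
Back-substitute:
1 = 5 − 4
1 = −194 + 39·5
1 = 39·393 − 79·194
194⁻¹ ≡ 314 (mod 393), so k ≡ 314·183 ≡ 84 (mod 393).
x = 143 + 194·84 = 16439.

16439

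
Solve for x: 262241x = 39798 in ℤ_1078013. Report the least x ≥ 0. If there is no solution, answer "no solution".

First find gcd(262241, 1078013):
1078013 = 4·262241 + 29049
262241 = 9·29049 + 800
29049 = 36·800 + 249
800 = 3·249 + 53
249 = 4·53 + 37
53 = 1·37 + 16
37 = 2·16 + 5
16 = 3·5 + 1
5 = 5·1 + 0
gcd = 1, so a unique solution mod 1078013 exists.
Back-substitute for the Bézout coefficients:
1 = 16 − 3·5
1 = −3·37 + 7·16
1 = 7·53 − 10·37
1 = −10·249 + 47·53
1 = 47·800 − 151·249
1 = −151·29049 + 5483·800
1 = 5483·262241 − 49498·29049
1 = −49498·1078013 + 203475·262241
So 262241·(203475) ≡ 1 (mod 1078013), giving 262241⁻¹ ≡ 203475.
x ≡ 262241⁻¹·39798 ≡ 203475·39798 ≡ 942407 (mod 1078013).

942407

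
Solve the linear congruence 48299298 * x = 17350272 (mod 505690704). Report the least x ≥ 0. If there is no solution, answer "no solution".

First find gcd(48299298, 505690704):
505690704 = 10·48299298 + 22697724
48299298 = 2·22697724 + 2903850
22697724 = 7·2903850 + 2370774
2903850 = 1·2370774 + 533076
2370774 = 4·533076 + 238470
533076 = 2·238470 + 56136
238470 = 4·56136 + 13926
56136 = 4·13926 + 432
13926 = 32·432 + 102
432 = 4·102 + 24
102 = 4·24 + 6
24 = 4·6 + 0
gcd = 6 and 6 | 17350272, so solutions exist. Divide through by 6: 8049883x ≡ 2891712 (mod 84281784).
Now find 8049883⁻¹ mod 84281784:
84281784 = 10·8049883 + 3782954
8049883 = 2·3782954 + 483975
3782954 = 7·483975 + 395129
483975 = 1·395129 + 88846
395129 = 4·88846 + 39745
88846 = 2·39745 + 9356
39745 = 4·9356 + 2321
9356 = 4·2321 + 72
2321 = 32·72 + 17
72 = 4·17 + 4
17 = 4·4 + 1
4 = 4·1 + 0
Back-substitute:
1 = 17 − 4·4
1 = −4·72 + 17·17
1 = 17·2321 − 548·72
1 = −548·9356 + 2209·2321
1 = 2209·39745 − 9384·9356
1 = −9384·88846 + 20977·39745
1 = 20977·395129 − 93292·88846
1 = −93292·483975 + 114269·395129
1 = 114269·3782954 − 893175·483975
1 = −893175·8049883 + 1900619·3782954
1 = 1900619·84281784 − 19899365·8049883
So 8049883·(-19899365) ≡ 1 (mod 84281784), i.e. 8049883⁻¹ ≡ 64382419.
Then x ≡ 64382419·2891712 ≡ 71181336 (mod 84281784); the smallest non-negative solution is x = 71181336.

71181336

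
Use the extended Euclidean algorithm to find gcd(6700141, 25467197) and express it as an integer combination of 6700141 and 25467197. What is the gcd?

7

Repeated division:
25467197 = 3×6700141 + 5366774
6700141 = 1×5366774 + 1333367
5366774 = 4×1333367 + 33306
1333367 = 40×33306 + 1127
33306 = 29×1127 + 623
1127 = 1×623 + 504
623 = 1×504 + 119
504 = 4×119 + 28
119 = 4×28 + 7
28 = 4×7 + 0
gcd(6700141, 25467197) = 7.
Working backward:
7 = 119 − 4·28
7 = −4·504 + 17·119
7 = 17·623 − 21·504
7 = −21·1127 + 38·623
7 = 38·33306 − 1123·1127
7 = −1123·1333367 + 44958·33306
7 = 44958·5366774 − 180955·1333367
7 = −180955·6700141 + 225913·5366774
7 = 225913·25467197 − 858694·6700141
So 7 = (225913)·25467197 + (-858694)·6700141.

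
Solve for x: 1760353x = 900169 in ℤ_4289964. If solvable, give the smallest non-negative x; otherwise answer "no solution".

no solution

gcd(1760353, 4289964):
4289964 = 2×1760353 + 769258
1760353 = 2×769258 + 221837
769258 = 3×221837 + 103747
221837 = 2×103747 + 14343
103747 = 7×14343 + 3346
14343 = 4×3346 + 959
3346 = 3×959 + 469
959 = 2×469 + 21
469 = 22×21 + 7
21 = 3×7 + 0
gcd = 7, but 7 ∤ 900169, so the congruence has no solution.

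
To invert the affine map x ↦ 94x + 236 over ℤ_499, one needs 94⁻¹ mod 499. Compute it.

430

Apply the Euclidean algorithm to 499 and 94:
499 = 5*94 + 29
94 = 3*29 + 7
29 = 4*7 + 1
7 = 7*1 + 0
Since gcd(94, 499) = 1, back-substitute to write 1 as a combination:
1 = 29 − 4·7
1 = −4·94 + 13·29
1 = 13·499 − 69·94
Thus 94·(-69) ≡ 1 (mod 499); reducing, -69 mod 499 = 430.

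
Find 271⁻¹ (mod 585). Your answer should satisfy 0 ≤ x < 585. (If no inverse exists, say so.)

Run Euclid on (585, 271):
585 = 2*271 + 43
271 = 6*43 + 13
43 = 3*13 + 4
13 = 3*4 + 1
4 = 4*1 + 0
gcd = 1, so the inverse exists. Back-substitute:
1 = 13 − 3·4
1 = −3·43 + 10·13
1 = 10·271 − 63·43
1 = −63·585 + 136·271
So 271·136 ≡ 1 (mod 585).

136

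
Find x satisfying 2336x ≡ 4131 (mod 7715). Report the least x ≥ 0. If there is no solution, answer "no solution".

First find gcd(2336, 7715):
7715 = 3·2336 + 707
2336 = 3·707 + 215
707 = 3·215 + 62
215 = 3·62 + 29
62 = 2·29 + 4
29 = 7·4 + 1
4 = 4·1 + 0
gcd = 1, so a unique solution mod 7715 exists.
Back-substitute for the Bézout coefficients:
1 = 29 − 7·4
1 = −7·62 + 15·29
1 = 15·215 − 52·62
1 = −52·707 + 171·215
1 = 171·2336 − 565·707
1 = −565·7715 + 1866·2336
So 2336·(1866) ≡ 1 (mod 7715), giving 2336⁻¹ ≡ 1866.
x ≡ 2336⁻¹·4131 ≡ 1866·4131 ≡ 1161 (mod 7715).

1161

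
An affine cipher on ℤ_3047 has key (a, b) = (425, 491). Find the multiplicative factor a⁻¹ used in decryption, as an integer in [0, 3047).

1735

gcd(3047, 425) by repeated division:
3047 = 7×425 + 72
425 = 5×72 + 65
72 = 1×65 + 7
65 = 9×7 + 2
7 = 3×2 + 1
2 = 2×1 + 0
gcd = 1, so the inverse exists. Back-substitute:
1 = 7 − 3·2
1 = −3·65 + 28·7
1 = 28·72 − 31·65
1 = −31·425 + 183·72
1 = 183·3047 − 1312·425
So 425·(-1312) ≡ 1 (mod 3047), and -1312 ≡ 1735 (mod 3047).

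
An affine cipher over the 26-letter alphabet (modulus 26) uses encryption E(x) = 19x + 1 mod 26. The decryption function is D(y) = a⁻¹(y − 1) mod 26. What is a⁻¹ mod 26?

11

Extended Euclidean algorithm:
26 = 1*19 + 7
19 = 2*7 + 5
7 = 1*5 + 2
5 = 2*2 + 1
2 = 2*1 + 0
gcd = 1, so the inverse exists. Back-substitute:
1 = 5 − 2·2
1 = −2·7 + 3·5
1 = 3·19 − 8·7
1 = −8·26 + 11·19
So 19·11 ≡ 1 (mod 26).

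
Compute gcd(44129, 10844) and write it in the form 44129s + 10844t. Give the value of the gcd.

Euclidean algorithm:
44129 = 4×10844 + 753
10844 = 14×753 + 302
753 = 2×302 + 149
302 = 2×149 + 4
149 = 37×4 + 1
4 = 4×1 + 0
gcd(44129, 10844) = 1.
Working backward:
1 = 149 − 37·4
1 = −37·302 + 75·149
1 = 75·753 − 187·302
1 = −187·10844 + 2693·753
1 = 2693·44129 − 10959·10844
So 1 = (2693)·44129 + (-10959)·10844.

1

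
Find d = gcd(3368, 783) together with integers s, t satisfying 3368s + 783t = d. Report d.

Apply Euclid's algorithm to 3368 and 783:
3368 = 4×783 + 236
783 = 3×236 + 75
236 = 3×75 + 11
75 = 6×11 + 9
11 = 1×9 + 2
9 = 4×2 + 1
2 = 2×1 + 0
gcd(3368, 783) = 1.
Express as a combination:
1 = 9 − 4·2
1 = −4·11 + 5·9
1 = 5·75 − 34·11
1 = −34·236 + 107·75
1 = 107·783 − 355·236
1 = −355·3368 + 1527·783
So 1 = (-355)·3368 + (1527)·783.

1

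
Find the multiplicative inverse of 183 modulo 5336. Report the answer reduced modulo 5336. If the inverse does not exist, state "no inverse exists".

Run Euclid on (5336, 183):
5336 = 29×183 + 29
183 = 6×29 + 9
29 = 3×9 + 2
9 = 4×2 + 1
2 = 2×1 + 0
Since gcd(183, 5336) = 1, back-substitute to write 1 as a combination:
1 = 9 − 4·2
1 = −4·29 + 13·9
1 = 13·183 − 82·29
1 = −82·5336 + 2391·183
So 183·2391 ≡ 1 (mod 5336).

2391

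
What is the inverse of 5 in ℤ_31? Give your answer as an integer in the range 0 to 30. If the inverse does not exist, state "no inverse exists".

Run Euclid on (31, 5):
31 = 6×5 + 1
5 = 5×1 + 0
Since gcd(5, 31) = 1, back-substitute to write 1 as a combination:
1 = 31 − 6·5
So 5·(-6) ≡ 1 (mod 31), and -6 ≡ 25 (mod 31).

25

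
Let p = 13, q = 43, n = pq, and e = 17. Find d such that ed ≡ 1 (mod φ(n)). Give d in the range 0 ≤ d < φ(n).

89

φ(n) = (p−1)(q−1) = 12·42 = 504.
Need d with 17·d ≡ 1 (mod 504). Apply the extended Euclidean algorithm:
504 = 29×17 + 11
17 = 1×11 + 6
11 = 1×6 + 5
6 = 1×5 + 1
5 = 5×1 + 0
Back-substitute:
1 = 6 − 5
1 = −11 + 2·6
1 = 2·17 − 3·11
1 = −3·504 + 89·17
So 17·89 ≡ 1 (mod 504), hence d = 89.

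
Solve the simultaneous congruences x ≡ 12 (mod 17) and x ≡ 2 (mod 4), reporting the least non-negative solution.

46

Write x = 12 + 17·k. Then 17·k ≡ 2 − 12 ≡ 2 (mod 4).
Need 17⁻¹ mod 4. Extended Euclid on (4, 1):
4 = 4×1 + 0
17⁻¹ ≡ 1 (mod 4), so k ≡ 1·2 ≡ 2 (mod 4).
x = 12 + 17·2 = 46.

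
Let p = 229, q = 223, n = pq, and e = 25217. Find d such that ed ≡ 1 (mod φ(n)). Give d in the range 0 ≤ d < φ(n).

φ(n) = (p−1)(q−1) = 228·222 = 50616.
Need d with 25217·d ≡ 1 (mod 50616). Apply the extended Euclidean algorithm:
50616 = 2*25217 + 182
25217 = 138*182 + 101
182 = 1*101 + 81
101 = 1*81 + 20
81 = 4*20 + 1
20 = 20*1 + 0
Back-substitute:
1 = 81 − 4·20
1 = −4·101 + 5·81
1 = 5·182 − 9·101
1 = −9·25217 + 1247·182
1 = 1247·50616 − 2503·25217
So 25217·(-2503) ≡ 1 (mod 50616), hence d ≡ -2503 ≡ 48113 (mod 50616).

48113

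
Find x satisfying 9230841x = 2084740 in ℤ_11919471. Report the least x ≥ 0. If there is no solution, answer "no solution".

no solution

gcd(9230841, 11919471):
11919471 = 1·9230841 + 2688630
9230841 = 3·2688630 + 1164951
2688630 = 2·1164951 + 358728
1164951 = 3·358728 + 88767
358728 = 4·88767 + 3660
88767 = 24·3660 + 927
3660 = 3·927 + 879
927 = 1·879 + 48
879 = 18·48 + 15
48 = 3·15 + 3
15 = 5·3 + 0
gcd = 3, but 3 ∤ 2084740, so the congruence has no solution.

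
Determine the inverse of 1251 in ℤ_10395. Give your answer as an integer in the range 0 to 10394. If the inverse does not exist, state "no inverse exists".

no inverse exists

Euclidean algorithm on 10395, 1251:
10395 = 8·1251 + 387
1251 = 3·387 + 90
387 = 4·90 + 27
90 = 3·27 + 9
27 = 3·9 + 0
The gcd is 9, not 1, hence no inverse exists.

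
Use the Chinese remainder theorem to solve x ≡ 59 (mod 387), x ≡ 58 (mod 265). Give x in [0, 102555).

78233

Write x = 59 + 387·k. Then 387·k ≡ 58 − 59 ≡ 264 (mod 265).
Need 387⁻¹ mod 265. Extended Euclid on (265, 122):
265 = 2×122 + 21
122 = 5×21 + 17
21 = 1×17 + 4
17 = 4×4 + 1
4 = 4×1 + 0
Back-substitute:
1 = 17 − 4·4
1 = −4·21 + 5·17
1 = 5·122 − 29·21
1 = −29·265 + 63·122
387⁻¹ ≡ 63 (mod 265), so k ≡ 63·264 ≡ 202 (mod 265).
x = 59 + 387·202 = 78233.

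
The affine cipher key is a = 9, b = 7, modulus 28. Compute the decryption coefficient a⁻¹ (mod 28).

25

Extended Euclidean algorithm:
28 = 3*9 + 1
9 = 9*1 + 0
The gcd is 1. Working backward:
1 = 28 − 3·9
Hence 9⁻¹ ≡ -3 ≡ 25 (mod 28).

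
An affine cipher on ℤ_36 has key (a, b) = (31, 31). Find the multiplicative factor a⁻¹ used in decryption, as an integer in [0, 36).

7

gcd(36, 31) by repeated division:
36 = 1·31 + 5
31 = 6·5 + 1
5 = 5·1 + 0
The gcd is 1. Working backward:
1 = 31 − 6·5
1 = −6·36 + 7·31
So 31·7 ≡ 1 (mod 36).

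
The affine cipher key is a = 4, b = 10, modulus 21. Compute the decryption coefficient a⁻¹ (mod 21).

16

gcd(21, 4) by repeated division:
21 = 5×4 + 1
4 = 4×1 + 0
The gcd is 1. Working backward:
1 = 21 − 5·4
Thus 4·(-5) ≡ 1 (mod 21); reducing, -5 mod 21 = 16.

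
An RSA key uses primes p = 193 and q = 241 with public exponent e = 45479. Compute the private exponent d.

32279

φ(n) = (p−1)(q−1) = 192·240 = 46080.
Need d with 45479·d ≡ 1 (mod 46080). Apply the extended Euclidean algorithm:
46080 = 1×45479 + 601
45479 = 75×601 + 404
601 = 1×404 + 197
404 = 2×197 + 10
197 = 19×10 + 7
10 = 1×7 + 3
7 = 2×3 + 1
3 = 3×1 + 0
Back-substitute:
1 = 7 − 2·3
1 = −2·10 + 3·7
1 = 3·197 − 59·10
1 = −59·404 + 121·197
1 = 121·601 − 180·404
1 = −180·45479 + 13621·601
1 = 13621·46080 − 13801·45479
So 45479·(-13801) ≡ 1 (mod 46080), hence d ≡ -13801 ≡ 32279 (mod 46080).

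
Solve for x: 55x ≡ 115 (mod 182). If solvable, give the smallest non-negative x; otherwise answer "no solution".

First find gcd(55, 182):
182 = 3·55 + 17
55 = 3·17 + 4
17 = 4·4 + 1
4 = 4·1 + 0
gcd = 1, so a unique solution mod 182 exists.
Back-substitute for the Bézout coefficients:
1 = 17 − 4·4
1 = −4·55 + 13·17
1 = 13·182 − 43·55
So 55·(-43) ≡ 1 (mod 182), giving 55⁻¹ ≡ 139.
x ≡ 55⁻¹·115 ≡ 139·115 ≡ 151 (mod 182).

151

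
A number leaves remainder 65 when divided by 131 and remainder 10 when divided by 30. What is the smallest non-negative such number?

Write x = 65 + 131·k. Then 131·k ≡ 10 − 65 ≡ 5 (mod 30).
Need 131⁻¹ mod 30. Extended Euclid on (30, 11):
30 = 2·11 + 8
11 = 1·8 + 3
8 = 2·3 + 2
3 = 1·2 + 1
2 = 2·1 + 0
Back-substitute:
1 = 3 − 2
1 = −8 + 3·3
1 = 3·11 − 4·8
1 = −4·30 + 11·11
131⁻¹ ≡ 11 (mod 30), so k ≡ 11·5 ≡ 25 (mod 30).
x = 65 + 131·25 = 3340.

3340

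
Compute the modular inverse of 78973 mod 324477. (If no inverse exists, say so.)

158629

Run Euclid on (324477, 78973):
324477 = 4×78973 + 8585
78973 = 9×8585 + 1708
8585 = 5×1708 + 45
1708 = 37×45 + 43
45 = 1×43 + 2
43 = 21×2 + 1
2 = 2×1 + 0
Since gcd(78973, 324477) = 1, back-substitute to write 1 as a combination:
1 = 43 − 21·2
1 = −21·45 + 22·43
1 = 22·1708 − 835·45
1 = −835·8585 + 4197·1708
1 = 4197·78973 − 38608·8585
1 = −38608·324477 + 158629·78973
So 78973·158629 ≡ 1 (mod 324477).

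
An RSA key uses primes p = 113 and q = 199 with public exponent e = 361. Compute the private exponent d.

10873

φ(n) = (p−1)(q−1) = 112·198 = 22176.
Need d with 361·d ≡ 1 (mod 22176). Apply the extended Euclidean algorithm:
22176 = 61*361 + 155
361 = 2*155 + 51
155 = 3*51 + 2
51 = 25*2 + 1
2 = 2*1 + 0
Back-substitute:
1 = 51 − 25·2
1 = −25·155 + 76·51
1 = 76·361 − 177·155
1 = −177·22176 + 10873·361
So 361·10873 ≡ 1 (mod 22176), hence d = 10873.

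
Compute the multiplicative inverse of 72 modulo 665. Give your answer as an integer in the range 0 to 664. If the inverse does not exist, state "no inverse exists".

Run Euclid on (665, 72):
665 = 9×72 + 17
72 = 4×17 + 4
17 = 4×4 + 1
4 = 4×1 + 0
gcd = 1, so the inverse exists. Back-substitute:
1 = 17 − 4·4
1 = −4·72 + 17·17
1 = 17·665 − 157·72
Hence 72⁻¹ ≡ -157 ≡ 508 (mod 665).

508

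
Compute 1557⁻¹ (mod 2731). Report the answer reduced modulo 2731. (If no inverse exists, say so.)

Extended Euclidean algorithm:
2731 = 1·1557 + 1174
1557 = 1·1174 + 383
1174 = 3·383 + 25
383 = 15·25 + 8
25 = 3·8 + 1
8 = 8·1 + 0
The gcd is 1. Working backward:
1 = 25 − 3·8
1 = −3·383 + 46·25
1 = 46·1174 − 141·383
1 = −141·1557 + 187·1174
1 = 187·2731 − 328·1557
So 1557·(-328) ≡ 1 (mod 2731), and -328 ≡ 2403 (mod 2731).

2403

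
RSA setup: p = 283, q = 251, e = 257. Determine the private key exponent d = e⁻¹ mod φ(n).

φ(n) = (p−1)(q−1) = 282·250 = 70500.
Need d with 257·d ≡ 1 (mod 70500). Apply the extended Euclidean algorithm:
70500 = 274*257 + 82
257 = 3*82 + 11
82 = 7*11 + 5
11 = 2*5 + 1
5 = 5*1 + 0
Back-substitute:
1 = 11 − 2·5
1 = −2·82 + 15·11
1 = 15·257 − 47·82
1 = −47·70500 + 12893·257
So 257·12893 ≡ 1 (mod 70500), hence d = 12893.

12893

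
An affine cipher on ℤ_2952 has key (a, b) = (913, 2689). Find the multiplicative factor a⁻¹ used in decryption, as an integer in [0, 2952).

97

Run Euclid on (2952, 913):
2952 = 3*913 + 213
913 = 4*213 + 61
213 = 3*61 + 30
61 = 2*30 + 1
30 = 30*1 + 0
gcd = 1, so the inverse exists. Back-substitute:
1 = 61 − 2·30
1 = −2·213 + 7·61
1 = 7·913 − 30·213
1 = −30·2952 + 97·913
So 913·97 ≡ 1 (mod 2952).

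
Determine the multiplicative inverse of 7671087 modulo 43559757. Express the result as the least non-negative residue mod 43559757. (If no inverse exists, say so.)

Euclidean algorithm on 43559757, 7671087:
43559757 = 5*7671087 + 5204322
7671087 = 1*5204322 + 2466765
5204322 = 2*2466765 + 270792
2466765 = 9*270792 + 29637
270792 = 9*29637 + 4059
29637 = 7*4059 + 1224
4059 = 3*1224 + 387
1224 = 3*387 + 63
387 = 6*63 + 9
63 = 7*9 + 0
gcd(7671087, 43559757) = 9 ≠ 1, so 7671087 has no multiplicative inverse modulo 43559757.

no inverse exists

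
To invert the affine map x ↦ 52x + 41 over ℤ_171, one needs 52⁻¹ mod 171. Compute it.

148

Apply the Euclidean algorithm to 171 and 52:
171 = 3*52 + 15
52 = 3*15 + 7
15 = 2*7 + 1
7 = 7*1 + 0
gcd = 1, so the inverse exists. Back-substitute:
1 = 15 − 2·7
1 = −2·52 + 7·15
1 = 7·171 − 23·52
So 52·(-23) ≡ 1 (mod 171), and -23 ≡ 148 (mod 171).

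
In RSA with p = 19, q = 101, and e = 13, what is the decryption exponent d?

277

φ(n) = (p−1)(q−1) = 18·100 = 1800.
Need d with 13·d ≡ 1 (mod 1800). Apply the extended Euclidean algorithm:
1800 = 138·13 + 6
13 = 2·6 + 1
6 = 6·1 + 0
Back-substitute:
1 = 13 − 2·6
1 = −2·1800 + 277·13
So 13·277 ≡ 1 (mod 1800), hence d = 277.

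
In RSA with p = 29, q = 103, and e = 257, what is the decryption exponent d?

689

φ(n) = (p−1)(q−1) = 28·102 = 2856.
Need d with 257·d ≡ 1 (mod 2856). Apply the extended Euclidean algorithm:
2856 = 11×257 + 29
257 = 8×29 + 25
29 = 1×25 + 4
25 = 6×4 + 1
4 = 4×1 + 0
Back-substitute:
1 = 25 − 6·4
1 = −6·29 + 7·25
1 = 7·257 − 62·29
1 = −62·2856 + 689·257
So 257·689 ≡ 1 (mod 2856), hence d = 689.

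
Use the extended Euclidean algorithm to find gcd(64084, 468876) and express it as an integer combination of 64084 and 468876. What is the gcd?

4

Repeated division:
468876 = 7×64084 + 20288
64084 = 3×20288 + 3220
20288 = 6×3220 + 968
3220 = 3×968 + 316
968 = 3×316 + 20
316 = 15×20 + 16
20 = 1×16 + 4
16 = 4×4 + 0
gcd(64084, 468876) = 4.
Working backward:
4 = 20 − 16
4 = −316 + 16·20
4 = 16·968 − 49·316
4 = −49·3220 + 163·968
4 = 163·20288 − 1027·3220
4 = −1027·64084 + 3244·20288
4 = 3244·468876 − 23735·64084
So 4 = (3244)·468876 + (-23735)·64084.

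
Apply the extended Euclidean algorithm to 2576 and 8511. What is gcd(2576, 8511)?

Euclidean algorithm:
8511 = 3×2576 + 783
2576 = 3×783 + 227
783 = 3×227 + 102
227 = 2×102 + 23
102 = 4×23 + 10
23 = 2×10 + 3
10 = 3×3 + 1
3 = 3×1 + 0
gcd(2576, 8511) = 1.
Working backward:
1 = 10 − 3·3
1 = −3·23 + 7·10
1 = 7·102 − 31·23
1 = −31·227 + 69·102
1 = 69·783 − 238·227
1 = −238·2576 + 783·783
1 = 783·8511 − 2587·2576
So 1 = (783)·8511 + (-2587)·2576.

1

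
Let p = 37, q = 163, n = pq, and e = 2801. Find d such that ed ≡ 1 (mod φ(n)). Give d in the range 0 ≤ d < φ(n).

2561

φ(n) = (p−1)(q−1) = 36·162 = 5832.
Need d with 2801·d ≡ 1 (mod 5832). Apply the extended Euclidean algorithm:
5832 = 2×2801 + 230
2801 = 12×230 + 41
230 = 5×41 + 25
41 = 1×25 + 16
25 = 1×16 + 9
16 = 1×9 + 7
9 = 1×7 + 2
7 = 3×2 + 1
2 = 2×1 + 0
Back-substitute:
1 = 7 − 3·2
1 = −3·9 + 4·7
1 = 4·16 − 7·9
1 = −7·25 + 11·16
1 = 11·41 − 18·25
1 = −18·230 + 101·41
1 = 101·2801 − 1230·230
1 = −1230·5832 + 2561·2801
So 2801·2561 ≡ 1 (mod 5832), hence d = 2561.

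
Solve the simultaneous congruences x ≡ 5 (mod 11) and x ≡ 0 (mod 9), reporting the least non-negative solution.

27

Write x = 5 + 11·k. Then 11·k ≡ 0 − 5 ≡ 4 (mod 9).
Need 11⁻¹ mod 9. Extended Euclid on (9, 2):
9 = 4·2 + 1
2 = 2·1 + 0
Back-substitute:
1 = 9 − 4·2
11⁻¹ ≡ 5 (mod 9), so k ≡ 5·4 ≡ 2 (mod 9).
x = 5 + 11·2 = 27.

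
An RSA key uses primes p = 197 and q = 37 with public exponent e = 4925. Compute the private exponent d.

φ(n) = (p−1)(q−1) = 196·36 = 7056.
Need d with 4925·d ≡ 1 (mod 7056). Apply the extended Euclidean algorithm:
7056 = 1×4925 + 2131
4925 = 2×2131 + 663
2131 = 3×663 + 142
663 = 4×142 + 95
142 = 1×95 + 47
95 = 2×47 + 1
47 = 47×1 + 0
Back-substitute:
1 = 95 − 2·47
1 = −2·142 + 3·95
1 = 3·663 − 14·142
1 = −14·2131 + 45·663
1 = 45·4925 − 104·2131
1 = −104·7056 + 149·4925
So 4925·149 ≡ 1 (mod 7056), hence d = 149.

149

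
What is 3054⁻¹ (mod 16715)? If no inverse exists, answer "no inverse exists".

12944

gcd(16715, 3054) by repeated division:
16715 = 5*3054 + 1445
3054 = 2*1445 + 164
1445 = 8*164 + 133
164 = 1*133 + 31
133 = 4*31 + 9
31 = 3*9 + 4
9 = 2*4 + 1
4 = 4*1 + 0
The gcd is 1. Working backward:
1 = 9 − 2·4
1 = −2·31 + 7·9
1 = 7·133 − 30·31
1 = −30·164 + 37·133
1 = 37·1445 − 326·164
1 = −326·3054 + 689·1445
1 = 689·16715 − 3771·3054
Thus 3054·(-3771) ≡ 1 (mod 16715); reducing, -3771 mod 16715 = 12944.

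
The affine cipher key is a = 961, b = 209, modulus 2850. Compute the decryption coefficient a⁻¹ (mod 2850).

691

Extended Euclidean algorithm:
2850 = 2·961 + 928
961 = 1·928 + 33
928 = 28·33 + 4
33 = 8·4 + 1
4 = 4·1 + 0
gcd = 1, so the inverse exists. Back-substitute:
1 = 33 − 8·4
1 = −8·928 + 225·33
1 = 225·961 − 233·928
1 = −233·2850 + 691·961
So 961·691 ≡ 1 (mod 2850).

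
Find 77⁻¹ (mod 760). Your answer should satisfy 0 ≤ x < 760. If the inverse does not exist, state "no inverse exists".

Apply the Euclidean algorithm to 760 and 77:
760 = 9·77 + 67
77 = 1·67 + 10
67 = 6·10 + 7
10 = 1·7 + 3
7 = 2·3 + 1
3 = 3·1 + 0
The gcd is 1. Working backward:
1 = 7 − 2·3
1 = −2·10 + 3·7
1 = 3·67 − 20·10
1 = −20·77 + 23·67
1 = 23·760 − 227·77
So 77·(-227) ≡ 1 (mod 760), and -227 ≡ 533 (mod 760).

533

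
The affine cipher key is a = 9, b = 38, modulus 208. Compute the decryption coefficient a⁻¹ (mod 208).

Extended Euclidean algorithm:
208 = 23×9 + 1
9 = 9×1 + 0
The gcd is 1. Working backward:
1 = 208 − 23·9
Hence 9⁻¹ ≡ -23 ≡ 185 (mod 208).

185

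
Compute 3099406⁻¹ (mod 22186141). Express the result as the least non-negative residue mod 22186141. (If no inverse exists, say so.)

Extended Euclidean algorithm:
22186141 = 7*3099406 + 490299
3099406 = 6*490299 + 157612
490299 = 3*157612 + 17463
157612 = 9*17463 + 445
17463 = 39*445 + 108
445 = 4*108 + 13
108 = 8*13 + 4
13 = 3*4 + 1
4 = 4*1 + 0
The gcd is 1. Working backward:
1 = 13 − 3·4
1 = −3·108 + 25·13
1 = 25·445 − 103·108
1 = −103·17463 + 4042·445
1 = 4042·157612 − 36481·17463
1 = −36481·490299 + 113485·157612
1 = 113485·3099406 − 717391·490299
1 = −717391·22186141 + 5135222·3099406
So 3099406·5135222 ≡ 1 (mod 22186141).

5135222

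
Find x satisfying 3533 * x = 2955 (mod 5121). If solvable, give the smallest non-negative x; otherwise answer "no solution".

First find gcd(3533, 5121):
5121 = 1·3533 + 1588
3533 = 2·1588 + 357
1588 = 4·357 + 160
357 = 2·160 + 37
160 = 4·37 + 12
37 = 3·12 + 1
12 = 12·1 + 0
gcd = 1, so a unique solution mod 5121 exists.
Back-substitute for the Bézout coefficients:
1 = 37 − 3·12
1 = −3·160 + 13·37
1 = 13·357 − 29·160
1 = −29·1588 + 129·357
1 = 129·3533 − 287·1588
1 = −287·5121 + 416·3533
So 3533·(416) ≡ 1 (mod 5121), giving 3533⁻¹ ≡ 416.
x ≡ 3533⁻¹·2955 ≡ 416·2955 ≡ 240 (mod 5121).

240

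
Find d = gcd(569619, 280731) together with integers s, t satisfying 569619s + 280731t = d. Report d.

3

Repeated division:
569619 = 2*280731 + 8157
280731 = 34*8157 + 3393
8157 = 2*3393 + 1371
3393 = 2*1371 + 651
1371 = 2*651 + 69
651 = 9*69 + 30
69 = 2*30 + 9
30 = 3*9 + 3
9 = 3*3 + 0
gcd(569619, 280731) = 3.
Working backward:
3 = 30 − 3·9
3 = −3·69 + 7·30
3 = 7·651 − 66·69
3 = −66·1371 + 139·651
3 = 139·3393 − 344·1371
3 = −344·8157 + 827·3393
3 = 827·280731 − 28462·8157
3 = −28462·569619 + 57751·280731
So 3 = (-28462)·569619 + (57751)·280731.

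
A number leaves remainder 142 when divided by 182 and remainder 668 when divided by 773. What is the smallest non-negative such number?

110434

Write x = 142 + 182·k. Then 182·k ≡ 668 − 142 ≡ 526 (mod 773).
Need 182⁻¹ mod 773. Extended Euclid on (773, 182):
773 = 4·182 + 45
182 = 4·45 + 2
45 = 22·2 + 1
2 = 2·1 + 0
Back-substitute:
1 = 45 − 22·2
1 = −22·182 + 89·45
1 = 89·773 − 378·182
182⁻¹ ≡ 395 (mod 773), so k ≡ 395·526 ≡ 606 (mod 773).
x = 142 + 182·606 = 110434.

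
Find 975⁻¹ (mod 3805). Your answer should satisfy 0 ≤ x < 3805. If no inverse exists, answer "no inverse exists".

no inverse exists

Compute gcd(975, 3805):
3805 = 3*975 + 880
975 = 1*880 + 95
880 = 9*95 + 25
95 = 3*25 + 20
25 = 1*20 + 5
20 = 4*5 + 0
Since gcd = 5 > 1, 975 is not a unit mod 3805.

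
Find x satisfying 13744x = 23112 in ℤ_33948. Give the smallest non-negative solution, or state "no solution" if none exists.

1953

First find gcd(13744, 33948):
33948 = 2×13744 + 6460
13744 = 2×6460 + 824
6460 = 7×824 + 692
824 = 1×692 + 132
692 = 5×132 + 32
132 = 4×32 + 4
32 = 8×4 + 0
gcd = 4 and 4 | 23112, so solutions exist. Divide through by 4: 3436x ≡ 5778 (mod 8487).
Now find 3436⁻¹ mod 8487:
8487 = 2·3436 + 1615
3436 = 2·1615 + 206
1615 = 7·206 + 173
206 = 1·173 + 33
173 = 5·33 + 8
33 = 4·8 + 1
8 = 8·1 + 0
Back-substitute:
1 = 33 − 4·8
1 = −4·173 + 21·33
1 = 21·206 − 25·173
1 = −25·1615 + 196·206
1 = 196·3436 − 417·1615
1 = −417·8487 + 1030·3436
So 3436⁻¹ ≡ 1030 (mod 8487).
Then x ≡ 1030·5778 ≡ 1953 (mod 8487); the smallest non-negative solution is x = 1953.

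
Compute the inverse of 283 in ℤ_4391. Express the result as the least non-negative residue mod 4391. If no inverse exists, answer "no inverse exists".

gcd(4391, 283) by repeated division:
4391 = 15*283 + 146
283 = 1*146 + 137
146 = 1*137 + 9
137 = 15*9 + 2
9 = 4*2 + 1
2 = 2*1 + 0
Since gcd(283, 4391) = 1, back-substitute to write 1 as a combination:
1 = 9 − 4·2
1 = −4·137 + 61·9
1 = 61·146 − 65·137
1 = −65·283 + 126·146
1 = 126·4391 − 1955·283
Hence 283⁻¹ ≡ -1955 ≡ 2436 (mod 4391).

2436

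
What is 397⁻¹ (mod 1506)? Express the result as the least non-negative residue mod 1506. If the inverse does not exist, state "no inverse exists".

349

Extended Euclidean algorithm:
1506 = 3*397 + 315
397 = 1*315 + 82
315 = 3*82 + 69
82 = 1*69 + 13
69 = 5*13 + 4
13 = 3*4 + 1
4 = 4*1 + 0
The gcd is 1. Working backward:
1 = 13 − 3·4
1 = −3·69 + 16·13
1 = 16·82 − 19·69
1 = −19·315 + 73·82
1 = 73·397 − 92·315
1 = −92·1506 + 349·397
So 397·349 ≡ 1 (mod 1506).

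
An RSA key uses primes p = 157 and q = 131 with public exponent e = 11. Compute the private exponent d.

φ(n) = (p−1)(q−1) = 156·130 = 20280.
Need d with 11·d ≡ 1 (mod 20280). Apply the extended Euclidean algorithm:
20280 = 1843·11 + 7
11 = 1·7 + 4
7 = 1·4 + 3
4 = 1·3 + 1
3 = 3·1 + 0
Back-substitute:
1 = 4 − 3
1 = −7 + 2·4
1 = 2·11 − 3·7
1 = −3·20280 + 5531·11
So 11·5531 ≡ 1 (mod 20280), hence d = 5531.

5531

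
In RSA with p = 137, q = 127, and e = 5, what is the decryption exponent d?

13709

φ(n) = (p−1)(q−1) = 136·126 = 17136.
Need d with 5·d ≡ 1 (mod 17136). Apply the extended Euclidean algorithm:
17136 = 3427·5 + 1
5 = 5·1 + 0
Back-substitute:
1 = 17136 − 3427·5
So 5·(-3427) ≡ 1 (mod 17136), hence d ≡ -3427 ≡ 13709 (mod 17136).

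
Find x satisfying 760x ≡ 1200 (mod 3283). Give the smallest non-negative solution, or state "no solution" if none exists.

2939

First find gcd(760, 3283):
3283 = 4·760 + 243
760 = 3·243 + 31
243 = 7·31 + 26
31 = 1·26 + 5
26 = 5·5 + 1
5 = 5·1 + 0
gcd = 1, so a unique solution mod 3283 exists.
Back-substitute for the Bézout coefficients:
1 = 26 − 5·5
1 = −5·31 + 6·26
1 = 6·243 − 47·31
1 = −47·760 + 147·243
1 = 147·3283 − 635·760
So 760·(-635) ≡ 1 (mod 3283), giving 760⁻¹ ≡ 2648.
x ≡ 760⁻¹·1200 ≡ 2648·1200 ≡ 2939 (mod 3283).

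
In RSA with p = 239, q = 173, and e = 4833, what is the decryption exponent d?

φ(n) = (p−1)(q−1) = 238·172 = 40936.
Need d with 4833·d ≡ 1 (mod 40936). Apply the extended Euclidean algorithm:
40936 = 8·4833 + 2272
4833 = 2·2272 + 289
2272 = 7·289 + 249
289 = 1·249 + 40
249 = 6·40 + 9
40 = 4·9 + 4
9 = 2·4 + 1
4 = 4·1 + 0
Back-substitute:
1 = 9 − 2·4
1 = −2·40 + 9·9
1 = 9·249 − 56·40
1 = −56·289 + 65·249
1 = 65·2272 − 511·289
1 = −511·4833 + 1087·2272
1 = 1087·40936 − 9207·4833
So 4833·(-9207) ≡ 1 (mod 40936), hence d ≡ -9207 ≡ 31729 (mod 40936).

31729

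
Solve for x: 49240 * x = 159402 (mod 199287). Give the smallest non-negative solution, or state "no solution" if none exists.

First find gcd(49240, 199287):
199287 = 4*49240 + 2327
49240 = 21*2327 + 373
2327 = 6*373 + 89
373 = 4*89 + 17
89 = 5*17 + 4
17 = 4*4 + 1
4 = 4*1 + 0
gcd = 1, so a unique solution mod 199287 exists.
Back-substitute for the Bézout coefficients:
1 = 17 − 4·4
1 = −4·89 + 21·17
1 = 21·373 − 88·89
1 = −88·2327 + 549·373
1 = 549·49240 − 11617·2327
1 = −11617·199287 + 47017·49240
So 49240·(47017) ≡ 1 (mod 199287), giving 49240⁻¹ ≡ 47017.
x ≡ 49240⁻¹·159402 ≡ 47017·159402 ≡ 17625 (mod 199287).

17625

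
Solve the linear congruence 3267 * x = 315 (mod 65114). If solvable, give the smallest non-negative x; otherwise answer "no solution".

First find gcd(3267, 65114):
65114 = 19×3267 + 3041
3267 = 1×3041 + 226
3041 = 13×226 + 103
226 = 2×103 + 20
103 = 5×20 + 3
20 = 6×3 + 2
3 = 1×2 + 1
2 = 2×1 + 0
gcd = 1, so a unique solution mod 65114 exists.
Back-substitute for the Bézout coefficients:
1 = 3 − 2
1 = −20 + 7·3
1 = 7·103 − 36·20
1 = −36·226 + 79·103
1 = 79·3041 − 1063·226
1 = −1063·3267 + 1142·3041
1 = 1142·65114 − 22761·3267
So 3267·(-22761) ≡ 1 (mod 65114), giving 3267⁻¹ ≡ 42353.
x ≡ 3267⁻¹·315 ≡ 42353·315 ≡ 57939 (mod 65114).

57939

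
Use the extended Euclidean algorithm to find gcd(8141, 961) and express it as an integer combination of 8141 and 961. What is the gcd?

Euclidean algorithm:
8141 = 8*961 + 453
961 = 2*453 + 55
453 = 8*55 + 13
55 = 4*13 + 3
13 = 4*3 + 1
3 = 3*1 + 0
gcd(8141, 961) = 1.
Working backward:
1 = 13 − 4·3
1 = −4·55 + 17·13
1 = 17·453 − 140·55
1 = −140·961 + 297·453
1 = 297·8141 − 2516·961
So 1 = (297)·8141 + (-2516)·961.

1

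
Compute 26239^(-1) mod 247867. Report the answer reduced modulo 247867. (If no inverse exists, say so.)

Apply the Euclidean algorithm to 247867 and 26239:
247867 = 9*26239 + 11716
26239 = 2*11716 + 2807
11716 = 4*2807 + 488
2807 = 5*488 + 367
488 = 1*367 + 121
367 = 3*121 + 4
121 = 30*4 + 1
4 = 4*1 + 0
gcd = 1, so the inverse exists. Back-substitute:
1 = 121 − 30·4
1 = −30·367 + 91·121
1 = 91·488 − 121·367
1 = −121·2807 + 696·488
1 = 696·11716 − 2905·2807
1 = −2905·26239 + 6506·11716
1 = 6506·247867 − 61459·26239
Thus 26239·(-61459) ≡ 1 (mod 247867); reducing, -61459 mod 247867 = 186408.

186408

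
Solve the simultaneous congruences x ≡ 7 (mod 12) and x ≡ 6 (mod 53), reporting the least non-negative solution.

Write x = 7 + 12·k. Then 12·k ≡ 6 − 7 ≡ 52 (mod 53).
Need 12⁻¹ mod 53. Extended Euclid on (53, 12):
53 = 4*12 + 5
12 = 2*5 + 2
5 = 2*2 + 1
2 = 2*1 + 0
Back-substitute:
1 = 5 − 2·2
1 = −2·12 + 5·5
1 = 5·53 − 22·12
12⁻¹ ≡ 31 (mod 53), so k ≡ 31·52 ≡ 22 (mod 53).
x = 7 + 12·22 = 271.

271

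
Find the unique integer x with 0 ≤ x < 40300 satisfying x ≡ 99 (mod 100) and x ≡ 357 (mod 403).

5999

Write x = 99 + 100·k. Then 100·k ≡ 357 − 99 ≡ 258 (mod 403).
Need 100⁻¹ mod 403. Extended Euclid on (403, 100):
403 = 4*100 + 3
100 = 33*3 + 1
3 = 3*1 + 0
Back-substitute:
1 = 100 − 33·3
1 = −33·403 + 133·100
100⁻¹ ≡ 133 (mod 403), so k ≡ 133·258 ≡ 59 (mod 403).
x = 99 + 100·59 = 5999.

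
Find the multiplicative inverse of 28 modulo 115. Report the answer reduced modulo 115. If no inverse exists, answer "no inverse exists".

37

Extended Euclidean algorithm:
115 = 4·28 + 3
28 = 9·3 + 1
3 = 3·1 + 0
Since gcd(28, 115) = 1, back-substitute to write 1 as a combination:
1 = 28 − 9·3
1 = −9·115 + 37·28
So 28·37 ≡ 1 (mod 115).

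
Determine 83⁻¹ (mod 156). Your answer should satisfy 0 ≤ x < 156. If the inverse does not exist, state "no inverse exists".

Apply the Euclidean algorithm to 156 and 83:
156 = 1·83 + 73
83 = 1·73 + 10
73 = 7·10 + 3
10 = 3·3 + 1
3 = 3·1 + 0
Since gcd(83, 156) = 1, back-substitute to write 1 as a combination:
1 = 10 − 3·3
1 = −3·73 + 22·10
1 = 22·83 − 25·73
1 = −25·156 + 47·83
So 83·47 ≡ 1 (mod 156).

47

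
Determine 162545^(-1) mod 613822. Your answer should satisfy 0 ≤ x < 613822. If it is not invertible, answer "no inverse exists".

Apply the Euclidean algorithm to 613822 and 162545:
613822 = 3×162545 + 126187
162545 = 1×126187 + 36358
126187 = 3×36358 + 17113
36358 = 2×17113 + 2132
17113 = 8×2132 + 57
2132 = 37×57 + 23
57 = 2×23 + 11
23 = 2×11 + 1
11 = 11×1 + 0
Since gcd(162545, 613822) = 1, back-substitute to write 1 as a combination:
1 = 23 − 2·11
1 = −2·57 + 5·23
1 = 5·2132 − 187·57
1 = −187·17113 + 1501·2132
1 = 1501·36358 − 3189·17113
1 = −3189·126187 + 11068·36358
1 = 11068·162545 − 14257·126187
1 = −14257·613822 + 53839·162545
So 162545·53839 ≡ 1 (mod 613822).

53839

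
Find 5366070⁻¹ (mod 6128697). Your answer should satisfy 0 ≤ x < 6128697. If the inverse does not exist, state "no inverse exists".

no inverse exists

Compute gcd(5366070, 6128697):
6128697 = 1*5366070 + 762627
5366070 = 7*762627 + 27681
762627 = 27*27681 + 15240
27681 = 1*15240 + 12441
15240 = 1*12441 + 2799
12441 = 4*2799 + 1245
2799 = 2*1245 + 309
1245 = 4*309 + 9
309 = 34*9 + 3
9 = 3*3 + 0
Since gcd = 3 > 1, 5366070 is not a unit mod 6128697.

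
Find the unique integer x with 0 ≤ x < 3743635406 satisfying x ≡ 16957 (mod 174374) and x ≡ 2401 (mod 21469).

1840883275

Write x = 16957 + 174374·k. Then 174374·k ≡ 2401 − 16957 ≡ 6913 (mod 21469).
Need 174374⁻¹ mod 21469. Extended Euclid on (21469, 2622):
21469 = 8*2622 + 493
2622 = 5*493 + 157
493 = 3*157 + 22
157 = 7*22 + 3
22 = 7*3 + 1
3 = 3*1 + 0
Back-substitute:
1 = 22 − 7·3
1 = −7·157 + 50·22
1 = 50·493 − 157·157
1 = −157·2622 + 835·493
1 = 835·21469 − 6837·2622
174374⁻¹ ≡ 14632 (mod 21469), so k ≡ 14632·6913 ≡ 10557 (mod 21469).
x = 16957 + 174374·10557 = 1840883275.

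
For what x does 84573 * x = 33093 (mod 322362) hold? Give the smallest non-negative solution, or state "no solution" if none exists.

16177

First find gcd(84573, 322362):
322362 = 3·84573 + 68643
84573 = 1·68643 + 15930
68643 = 4·15930 + 4923
15930 = 3·4923 + 1161
4923 = 4·1161 + 279
1161 = 4·279 + 45
279 = 6·45 + 9
45 = 5·9 + 0
gcd = 9 and 9 | 33093, so solutions exist. Divide through by 9: 9397x ≡ 3677 (mod 35818).
Now find 9397⁻¹ mod 35818:
35818 = 3·9397 + 7627
9397 = 1·7627 + 1770
7627 = 4·1770 + 547
1770 = 3·547 + 129
547 = 4·129 + 31
129 = 4·31 + 5
31 = 6·5 + 1
5 = 5·1 + 0
Back-substitute:
1 = 31 − 6·5
1 = −6·129 + 25·31
1 = 25·547 − 106·129
1 = −106·1770 + 343·547
1 = 343·7627 − 1478·1770
1 = −1478·9397 + 1821·7627
1 = 1821·35818 − 6941·9397
So 9397·(-6941) ≡ 1 (mod 35818), i.e. 9397⁻¹ ≡ 28877.
Then x ≡ 28877·3677 ≡ 16177 (mod 35818); the smallest non-negative solution is x = 16177.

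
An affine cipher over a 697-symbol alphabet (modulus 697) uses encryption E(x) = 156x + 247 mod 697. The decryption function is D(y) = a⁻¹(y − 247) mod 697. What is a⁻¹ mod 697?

210

gcd(697, 156) by repeated division:
697 = 4×156 + 73
156 = 2×73 + 10
73 = 7×10 + 3
10 = 3×3 + 1
3 = 3×1 + 0
Since gcd(156, 697) = 1, back-substitute to write 1 as a combination:
1 = 10 − 3·3
1 = −3·73 + 22·10
1 = 22·156 − 47·73
1 = −47·697 + 210·156
So 156·210 ≡ 1 (mod 697).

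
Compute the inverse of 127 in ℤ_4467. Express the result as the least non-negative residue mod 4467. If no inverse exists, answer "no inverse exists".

2638

Apply the Euclidean algorithm to 4467 and 127:
4467 = 35·127 + 22
127 = 5·22 + 17
22 = 1·17 + 5
17 = 3·5 + 2
5 = 2·2 + 1
2 = 2·1 + 0
The gcd is 1. Working backward:
1 = 5 − 2·2
1 = −2·17 + 7·5
1 = 7·22 − 9·17
1 = −9·127 + 52·22
1 = 52·4467 − 1829·127
So 127·(-1829) ≡ 1 (mod 4467), and -1829 ≡ 2638 (mod 4467).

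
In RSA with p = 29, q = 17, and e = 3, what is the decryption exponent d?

299

φ(n) = (p−1)(q−1) = 28·16 = 448.
Need d with 3·d ≡ 1 (mod 448). Apply the extended Euclidean algorithm:
448 = 149·3 + 1
3 = 3·1 + 0
Back-substitute:
1 = 448 − 149·3
So 3·(-149) ≡ 1 (mod 448), hence d ≡ -149 ≡ 299 (mod 448).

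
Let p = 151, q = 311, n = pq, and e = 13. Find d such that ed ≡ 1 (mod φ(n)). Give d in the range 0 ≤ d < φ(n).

φ(n) = (p−1)(q−1) = 150·310 = 46500.
Need d with 13·d ≡ 1 (mod 46500). Apply the extended Euclidean algorithm:
46500 = 3576×13 + 12
13 = 1×12 + 1
12 = 12×1 + 0
Back-substitute:
1 = 13 − 12
1 = −46500 + 3577·13
So 13·3577 ≡ 1 (mod 46500), hence d = 3577.

3577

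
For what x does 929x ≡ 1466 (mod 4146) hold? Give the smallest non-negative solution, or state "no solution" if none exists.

First find gcd(929, 4146):
4146 = 4·929 + 430
929 = 2·430 + 69
430 = 6·69 + 16
69 = 4·16 + 5
16 = 3·5 + 1
5 = 5·1 + 0
gcd = 1, so a unique solution mod 4146 exists.
Back-substitute for the Bézout coefficients:
1 = 16 − 3·5
1 = −3·69 + 13·16
1 = 13·430 − 81·69
1 = −81·929 + 175·430
1 = 175·4146 − 781·929
So 929·(-781) ≡ 1 (mod 4146), giving 929⁻¹ ≡ 3365.
x ≡ 929⁻¹·1466 ≡ 3365·1466 ≡ 3496 (mod 4146).

3496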